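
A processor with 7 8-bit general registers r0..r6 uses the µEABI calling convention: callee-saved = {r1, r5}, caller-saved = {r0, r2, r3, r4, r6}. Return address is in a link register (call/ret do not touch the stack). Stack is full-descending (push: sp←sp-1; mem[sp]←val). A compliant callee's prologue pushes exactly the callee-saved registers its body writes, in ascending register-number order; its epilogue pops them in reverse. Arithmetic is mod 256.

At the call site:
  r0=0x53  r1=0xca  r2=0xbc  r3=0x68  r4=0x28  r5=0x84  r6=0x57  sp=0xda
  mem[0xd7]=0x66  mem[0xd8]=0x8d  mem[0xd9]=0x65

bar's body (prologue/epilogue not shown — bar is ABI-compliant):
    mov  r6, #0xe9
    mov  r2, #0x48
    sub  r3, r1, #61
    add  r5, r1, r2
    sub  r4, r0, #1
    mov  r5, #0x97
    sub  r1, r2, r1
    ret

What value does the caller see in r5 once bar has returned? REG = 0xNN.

prologue: push r1 → mem[0xd9]=0xca, sp=0xd9
prologue: push r5 → mem[0xd8]=0x84, sp=0xd8
body[0] mov  r6, #0xe9 → r6=0xe9
body[1] mov  r2, #0x48 → r2=0x48
body[2] sub  r3, r1, #61 → r3=0x8d
body[3] add  r5, r1, r2 → r5=0x12
body[4] sub  r4, r0, #1 → r4=0x52
body[5] mov  r5, #0x97 → r5=0x97
body[6] sub  r1, r2, r1 → r1=0x7e
epilogue: pop r5=0x84, sp=0xd9
epilogue: pop r1=0xca, sp=0xda
r5 is callee-saved → restored

REG = 0x84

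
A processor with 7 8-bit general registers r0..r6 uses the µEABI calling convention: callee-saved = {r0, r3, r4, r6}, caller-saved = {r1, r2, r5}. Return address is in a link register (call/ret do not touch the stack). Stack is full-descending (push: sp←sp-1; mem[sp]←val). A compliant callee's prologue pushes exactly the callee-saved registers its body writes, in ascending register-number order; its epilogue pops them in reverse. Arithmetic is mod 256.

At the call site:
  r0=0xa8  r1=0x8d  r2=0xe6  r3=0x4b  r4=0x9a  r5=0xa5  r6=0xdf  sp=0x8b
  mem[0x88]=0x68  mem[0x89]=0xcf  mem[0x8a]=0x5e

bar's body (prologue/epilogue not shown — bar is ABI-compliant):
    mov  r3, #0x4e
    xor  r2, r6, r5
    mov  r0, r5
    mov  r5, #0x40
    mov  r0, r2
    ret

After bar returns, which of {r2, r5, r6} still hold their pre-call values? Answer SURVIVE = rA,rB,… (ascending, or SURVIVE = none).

SURVIVE = r6

prologue: push r0 → mem[0x8a]=0xa8, sp=0x8a
prologue: push r3 → mem[0x89]=0x4b, sp=0x89
body[0] mov  r3, #0x4e → r3=0x4e
body[1] xor  r2, r6, r5 → r2=0x7a
body[2] mov  r0, r5 → r0=0xa5
body[3] mov  r5, #0x40 → r5=0x40
body[4] mov  r0, r2 → r0=0x7a
epilogue: pop r3=0x4b, sp=0x8a
epilogue: pop r0=0xa8, sp=0x8b
r2: caller-saved, written=True
r5: caller-saved, written=True
r6: callee-saved, written=False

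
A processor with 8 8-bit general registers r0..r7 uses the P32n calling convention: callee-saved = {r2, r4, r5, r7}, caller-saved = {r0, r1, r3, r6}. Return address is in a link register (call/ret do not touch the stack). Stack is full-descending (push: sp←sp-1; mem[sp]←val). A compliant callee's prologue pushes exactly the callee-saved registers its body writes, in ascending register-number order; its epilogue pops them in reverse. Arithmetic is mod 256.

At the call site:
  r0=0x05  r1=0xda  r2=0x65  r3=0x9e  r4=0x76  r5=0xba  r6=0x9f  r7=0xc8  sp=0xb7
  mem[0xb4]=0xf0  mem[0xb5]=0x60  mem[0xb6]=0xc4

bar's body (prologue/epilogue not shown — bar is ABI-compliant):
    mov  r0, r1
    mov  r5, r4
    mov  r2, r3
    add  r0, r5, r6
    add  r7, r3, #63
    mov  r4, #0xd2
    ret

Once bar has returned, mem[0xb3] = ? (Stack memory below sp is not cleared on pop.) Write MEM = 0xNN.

MEM = 0xc8

prologue: push r2 -> mem[0xb6]=0x65, sp=0xb6
prologue: push r4 -> mem[0xb5]=0x76, sp=0xb5
prologue: push r5 -> mem[0xb4]=0xba, sp=0xb4
prologue: push r7 -> mem[0xb3]=0xc8, sp=0xb3
body[0] mov  r0, r1 -> r0=0xda
body[1] mov  r5, r4 -> r5=0x76
body[2] mov  r2, r3 -> r2=0x9e
body[3] add  r0, r5, r6 -> r0=0x15
body[4] add  r7, r3, #63 -> r7=0xdd
body[5] mov  r4, #0xd2 -> r4=0xd2
epilogue: pop r7=0xc8, sp=0xb4
epilogue: pop r5=0xba, sp=0xb5
epilogue: pop r4=0x76, sp=0xb6
epilogue: pop r2=0x65, sp=0xb7
prologue pushed ['r2', 'r4', 'r5', 'r7'] at ['0xb6', '0xb5', '0xb4', '0xb3']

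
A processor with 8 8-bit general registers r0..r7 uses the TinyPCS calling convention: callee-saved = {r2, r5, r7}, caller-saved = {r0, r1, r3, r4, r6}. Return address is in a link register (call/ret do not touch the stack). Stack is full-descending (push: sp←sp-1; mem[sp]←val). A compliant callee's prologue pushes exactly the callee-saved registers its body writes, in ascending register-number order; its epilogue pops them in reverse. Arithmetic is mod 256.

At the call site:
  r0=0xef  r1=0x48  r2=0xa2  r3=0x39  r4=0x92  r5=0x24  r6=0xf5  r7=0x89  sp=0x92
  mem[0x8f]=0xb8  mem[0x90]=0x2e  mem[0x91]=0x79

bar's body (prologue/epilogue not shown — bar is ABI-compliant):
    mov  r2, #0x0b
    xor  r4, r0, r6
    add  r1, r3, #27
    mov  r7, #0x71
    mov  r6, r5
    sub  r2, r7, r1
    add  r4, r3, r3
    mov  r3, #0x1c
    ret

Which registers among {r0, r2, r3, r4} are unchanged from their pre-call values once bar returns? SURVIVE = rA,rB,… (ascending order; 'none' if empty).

SURVIVE = r0,r2

prologue: push r2 -> mem[0x91]=0xa2, sp=0x91
prologue: push r7 -> mem[0x90]=0x89, sp=0x90
body[0] mov  r2, #0x0b -> r2=0x0b
body[1] xor  r4, r0, r6 -> r4=0x1a
body[2] add  r1, r3, #27 -> r1=0x54
body[3] mov  r7, #0x71 -> r7=0x71
body[4] mov  r6, r5 -> r6=0x24
body[5] sub  r2, r7, r1 -> r2=0x1d
body[6] add  r4, r3, r3 -> r4=0x72
body[7] mov  r3, #0x1c -> r3=0x1c
epilogue: pop r7=0x89, sp=0x91
epilogue: pop r2=0xa2, sp=0x92
r0: caller-saved, written=False
r2: callee-saved, written=True
r3: caller-saved, written=True
r4: caller-saved, written=True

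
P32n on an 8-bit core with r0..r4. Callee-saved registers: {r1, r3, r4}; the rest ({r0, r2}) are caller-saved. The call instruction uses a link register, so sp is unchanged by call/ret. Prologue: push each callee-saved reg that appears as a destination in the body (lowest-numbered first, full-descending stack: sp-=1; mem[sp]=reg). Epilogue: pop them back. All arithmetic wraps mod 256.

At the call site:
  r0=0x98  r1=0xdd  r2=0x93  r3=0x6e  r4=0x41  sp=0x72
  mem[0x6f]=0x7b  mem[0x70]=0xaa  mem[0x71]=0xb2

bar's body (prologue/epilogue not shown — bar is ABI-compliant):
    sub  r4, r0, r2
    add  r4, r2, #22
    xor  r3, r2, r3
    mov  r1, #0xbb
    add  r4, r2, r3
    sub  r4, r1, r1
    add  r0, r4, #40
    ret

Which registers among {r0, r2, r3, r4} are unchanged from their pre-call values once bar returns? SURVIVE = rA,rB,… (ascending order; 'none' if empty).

SURVIVE = r2,r3,r4

prologue: push r1 → mem[0x71]=0xdd, sp=0x71
prologue: push r3 → mem[0x70]=0x6e, sp=0x70
prologue: push r4 → mem[0x6f]=0x41, sp=0x6f
body[0] sub  r4, r0, r2 → r4=0x05
body[1] add  r4, r2, #22 → r4=0xa9
body[2] xor  r3, r2, r3 → r3=0xfd
body[3] mov  r1, #0xbb → r1=0xbb
body[4] add  r4, r2, r3 → r4=0x90
body[5] sub  r4, r1, r1 → r4=0x00
body[6] add  r0, r4, #40 → r0=0x28
epilogue: pop r4=0x41, sp=0x70
epilogue: pop r3=0x6e, sp=0x71
epilogue: pop r1=0xdd, sp=0x72
r0: caller-saved, written=True
r2: caller-saved, written=False
r3: callee-saved, written=True
r4: callee-saved, written=True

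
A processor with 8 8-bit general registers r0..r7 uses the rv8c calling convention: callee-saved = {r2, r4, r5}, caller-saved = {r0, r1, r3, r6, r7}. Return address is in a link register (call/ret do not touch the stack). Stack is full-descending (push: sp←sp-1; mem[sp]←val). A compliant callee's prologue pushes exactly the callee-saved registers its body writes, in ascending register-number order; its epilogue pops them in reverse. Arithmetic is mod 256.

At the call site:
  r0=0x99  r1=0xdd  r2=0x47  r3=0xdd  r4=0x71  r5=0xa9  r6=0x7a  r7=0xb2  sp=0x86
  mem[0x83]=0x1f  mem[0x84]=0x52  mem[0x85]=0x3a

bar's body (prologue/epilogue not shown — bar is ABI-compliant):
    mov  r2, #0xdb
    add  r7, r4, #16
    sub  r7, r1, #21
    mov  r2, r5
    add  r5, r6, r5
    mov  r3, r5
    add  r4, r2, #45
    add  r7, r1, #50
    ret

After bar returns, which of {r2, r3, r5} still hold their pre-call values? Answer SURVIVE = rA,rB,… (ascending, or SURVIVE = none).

SURVIVE = r2,r5

prologue: push r2 → mem[0x85]=0x47, sp=0x85
prologue: push r4 → mem[0x84]=0x71, sp=0x84
prologue: push r5 → mem[0x83]=0xa9, sp=0x83
body[0] mov  r2, #0xdb → r2=0xdb
body[1] add  r7, r4, #16 → r7=0x81
body[2] sub  r7, r1, #21 → r7=0xc8
body[3] mov  r2, r5 → r2=0xa9
body[4] add  r5, r6, r5 → r5=0x23
body[5] mov  r3, r5 → r3=0x23
body[6] add  r4, r2, #45 → r4=0xd6
body[7] add  r7, r1, #50 → r7=0x0f
epilogue: pop r5=0xa9, sp=0x84
epilogue: pop r4=0x71, sp=0x85
epilogue: pop r2=0x47, sp=0x86
r2: callee-saved, written=True
r3: caller-saved, written=True
r5: callee-saved, written=True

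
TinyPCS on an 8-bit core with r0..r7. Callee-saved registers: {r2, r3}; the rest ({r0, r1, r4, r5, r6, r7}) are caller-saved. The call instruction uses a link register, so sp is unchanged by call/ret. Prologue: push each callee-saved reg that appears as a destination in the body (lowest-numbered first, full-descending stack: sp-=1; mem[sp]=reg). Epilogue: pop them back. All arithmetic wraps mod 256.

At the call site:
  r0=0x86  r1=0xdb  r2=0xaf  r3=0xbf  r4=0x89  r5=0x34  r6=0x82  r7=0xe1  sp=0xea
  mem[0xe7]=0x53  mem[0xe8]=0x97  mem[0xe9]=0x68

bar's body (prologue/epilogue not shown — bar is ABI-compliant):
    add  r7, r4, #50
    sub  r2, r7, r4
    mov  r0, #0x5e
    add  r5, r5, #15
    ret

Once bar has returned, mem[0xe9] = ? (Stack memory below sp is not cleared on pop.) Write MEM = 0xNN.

prologue: push r2 -> mem[0xe9]=0xaf, sp=0xe9
body[0] add  r7, r4, #50 -> r7=0xbb
body[1] sub  r2, r7, r4 -> r2=0x32
body[2] mov  r0, #0x5e -> r0=0x5e
body[3] add  r5, r5, #15 -> r5=0x43
epilogue: pop r2=0xaf, sp=0xea
prologue pushed ['r2'] at ['0xe9']

MEM = 0xaf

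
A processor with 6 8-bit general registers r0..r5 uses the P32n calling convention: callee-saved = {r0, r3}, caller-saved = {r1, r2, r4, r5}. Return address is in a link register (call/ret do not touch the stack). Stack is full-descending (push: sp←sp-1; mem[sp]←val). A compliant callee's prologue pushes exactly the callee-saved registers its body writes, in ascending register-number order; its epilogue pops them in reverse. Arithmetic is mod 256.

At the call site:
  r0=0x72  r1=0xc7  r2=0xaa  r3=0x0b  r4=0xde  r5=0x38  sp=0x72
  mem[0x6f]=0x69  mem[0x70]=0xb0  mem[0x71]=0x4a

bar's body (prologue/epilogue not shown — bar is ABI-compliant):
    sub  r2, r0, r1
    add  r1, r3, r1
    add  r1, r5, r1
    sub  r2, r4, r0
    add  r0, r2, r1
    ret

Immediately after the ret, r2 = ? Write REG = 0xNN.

REG = 0x6c

prologue: push r0 → mem[0x71]=0x72, sp=0x71
body[0] sub  r2, r0, r1 → r2=0xab
body[1] add  r1, r3, r1 → r1=0xd2
body[2] add  r1, r5, r1 → r1=0x0a
body[3] sub  r2, r4, r0 → r2=0x6c
body[4] add  r0, r2, r1 → r0=0x76
epilogue: pop r0=0x72, sp=0x72
r2 is caller-saved → body value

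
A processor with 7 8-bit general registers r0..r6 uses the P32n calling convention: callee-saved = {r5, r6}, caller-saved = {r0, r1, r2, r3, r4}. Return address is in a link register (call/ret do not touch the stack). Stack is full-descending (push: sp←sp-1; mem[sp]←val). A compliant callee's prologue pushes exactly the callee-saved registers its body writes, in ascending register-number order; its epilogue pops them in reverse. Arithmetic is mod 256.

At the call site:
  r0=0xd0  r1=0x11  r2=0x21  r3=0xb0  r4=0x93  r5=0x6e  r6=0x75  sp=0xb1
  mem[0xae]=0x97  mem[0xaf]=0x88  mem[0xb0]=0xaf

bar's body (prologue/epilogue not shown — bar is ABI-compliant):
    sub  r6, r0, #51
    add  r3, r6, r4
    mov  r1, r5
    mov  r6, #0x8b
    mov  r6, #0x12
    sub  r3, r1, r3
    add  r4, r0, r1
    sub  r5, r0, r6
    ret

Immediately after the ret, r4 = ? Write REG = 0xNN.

REG = 0x3e

prologue: push r5 -> mem[0xb0]=0x6e, sp=0xb0
prologue: push r6 -> mem[0xaf]=0x75, sp=0xaf
body[0] sub  r6, r0, #51 -> r6=0x9d
body[1] add  r3, r6, r4 -> r3=0x30
body[2] mov  r1, r5 -> r1=0x6e
body[3] mov  r6, #0x8b -> r6=0x8b
body[4] mov  r6, #0x12 -> r6=0x12
body[5] sub  r3, r1, r3 -> r3=0x3e
body[6] add  r4, r0, r1 -> r4=0x3e
body[7] sub  r5, r0, r6 -> r5=0xbe
epilogue: pop r6=0x75, sp=0xb0
epilogue: pop r5=0x6e, sp=0xb1
r4 is caller-saved -> body value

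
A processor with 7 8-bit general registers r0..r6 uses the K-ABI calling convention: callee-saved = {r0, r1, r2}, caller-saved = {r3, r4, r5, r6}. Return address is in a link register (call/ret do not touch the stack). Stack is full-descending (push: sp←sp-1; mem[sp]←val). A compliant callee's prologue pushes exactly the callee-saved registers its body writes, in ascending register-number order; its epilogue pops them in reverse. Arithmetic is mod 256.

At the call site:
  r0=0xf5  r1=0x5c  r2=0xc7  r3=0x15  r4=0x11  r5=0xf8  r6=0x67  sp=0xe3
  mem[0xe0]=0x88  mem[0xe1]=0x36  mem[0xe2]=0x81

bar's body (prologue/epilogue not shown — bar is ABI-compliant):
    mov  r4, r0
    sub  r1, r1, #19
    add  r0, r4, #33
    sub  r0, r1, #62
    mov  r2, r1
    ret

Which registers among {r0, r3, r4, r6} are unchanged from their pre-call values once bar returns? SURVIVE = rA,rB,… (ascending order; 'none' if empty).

SURVIVE = r0,r3,r6

prologue: push r0 → mem[0xe2]=0xf5, sp=0xe2
prologue: push r1 → mem[0xe1]=0x5c, sp=0xe1
prologue: push r2 → mem[0xe0]=0xc7, sp=0xe0
body[0] mov  r4, r0 → r4=0xf5
body[1] sub  r1, r1, #19 → r1=0x49
body[2] add  r0, r4, #33 → r0=0x16
body[3] sub  r0, r1, #62 → r0=0x0b
body[4] mov  r2, r1 → r2=0x49
epilogue: pop r2=0xc7, sp=0xe1
epilogue: pop r1=0x5c, sp=0xe2
epilogue: pop r0=0xf5, sp=0xe3
r0: callee-saved, written=True
r3: caller-saved, written=False
r4: caller-saved, written=True
r6: caller-saved, written=False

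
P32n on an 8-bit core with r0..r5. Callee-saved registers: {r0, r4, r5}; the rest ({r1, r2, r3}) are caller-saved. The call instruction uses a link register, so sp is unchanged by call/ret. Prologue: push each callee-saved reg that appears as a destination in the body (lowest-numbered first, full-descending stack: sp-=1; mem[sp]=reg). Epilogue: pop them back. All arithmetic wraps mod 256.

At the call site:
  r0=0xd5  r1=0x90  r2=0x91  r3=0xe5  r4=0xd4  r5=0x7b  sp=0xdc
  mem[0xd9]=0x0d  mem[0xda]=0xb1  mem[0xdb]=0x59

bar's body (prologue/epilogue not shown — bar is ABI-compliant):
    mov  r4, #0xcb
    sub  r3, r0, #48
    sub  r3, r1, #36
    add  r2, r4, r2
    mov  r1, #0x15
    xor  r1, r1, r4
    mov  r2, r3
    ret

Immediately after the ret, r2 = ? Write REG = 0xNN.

REG = 0x6c

prologue: push r4 → mem[0xdb]=0xd4, sp=0xdb
body[0] mov  r4, #0xcb → r4=0xcb
body[1] sub  r3, r0, #48 → r3=0xa5
body[2] sub  r3, r1, #36 → r3=0x6c
body[3] add  r2, r4, r2 → r2=0x5c
body[4] mov  r1, #0x15 → r1=0x15
body[5] xor  r1, r1, r4 → r1=0xde
body[6] mov  r2, r3 → r2=0x6c
epilogue: pop r4=0xd4, sp=0xdc
r2 is caller-saved → body value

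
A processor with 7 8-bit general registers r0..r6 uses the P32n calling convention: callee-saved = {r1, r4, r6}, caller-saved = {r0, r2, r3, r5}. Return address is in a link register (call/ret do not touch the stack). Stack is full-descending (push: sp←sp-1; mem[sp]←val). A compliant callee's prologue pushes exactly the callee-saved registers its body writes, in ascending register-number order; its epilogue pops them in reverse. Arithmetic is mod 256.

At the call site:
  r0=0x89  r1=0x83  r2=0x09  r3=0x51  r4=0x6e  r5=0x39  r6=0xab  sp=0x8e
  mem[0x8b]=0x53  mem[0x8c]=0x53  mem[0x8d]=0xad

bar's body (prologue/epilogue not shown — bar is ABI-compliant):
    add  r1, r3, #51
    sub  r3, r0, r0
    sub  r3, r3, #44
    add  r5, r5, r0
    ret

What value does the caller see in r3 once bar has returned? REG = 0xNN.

prologue: push r1 → mem[0x8d]=0x83, sp=0x8d
body[0] add  r1, r3, #51 → r1=0x84
body[1] sub  r3, r0, r0 → r3=0x00
body[2] sub  r3, r3, #44 → r3=0xd4
body[3] add  r5, r5, r0 → r5=0xc2
epilogue: pop r1=0x83, sp=0x8e
r3 is caller-saved → body value

REG = 0xd4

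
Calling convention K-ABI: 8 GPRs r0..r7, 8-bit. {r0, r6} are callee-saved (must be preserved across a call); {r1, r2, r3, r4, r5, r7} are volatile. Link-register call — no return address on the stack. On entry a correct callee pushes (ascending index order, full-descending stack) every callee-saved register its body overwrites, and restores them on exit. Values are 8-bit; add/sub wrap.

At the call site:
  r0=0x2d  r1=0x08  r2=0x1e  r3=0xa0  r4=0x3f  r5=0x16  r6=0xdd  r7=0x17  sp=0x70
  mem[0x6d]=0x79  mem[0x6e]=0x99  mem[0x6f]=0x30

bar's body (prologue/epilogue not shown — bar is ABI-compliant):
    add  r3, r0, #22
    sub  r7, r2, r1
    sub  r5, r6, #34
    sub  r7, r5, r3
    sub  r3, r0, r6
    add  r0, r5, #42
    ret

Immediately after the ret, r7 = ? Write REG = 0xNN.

REG = 0x78

prologue: push r0 → mem[0x6f]=0x2d, sp=0x6f
body[0] add  r3, r0, #22 → r3=0x43
body[1] sub  r7, r2, r1 → r7=0x16
body[2] sub  r5, r6, #34 → r5=0xbb
body[3] sub  r7, r5, r3 → r7=0x78
body[4] sub  r3, r0, r6 → r3=0x50
body[5] add  r0, r5, #42 → r0=0xe5
epilogue: pop r0=0x2d, sp=0x70
r7 is caller-saved → body value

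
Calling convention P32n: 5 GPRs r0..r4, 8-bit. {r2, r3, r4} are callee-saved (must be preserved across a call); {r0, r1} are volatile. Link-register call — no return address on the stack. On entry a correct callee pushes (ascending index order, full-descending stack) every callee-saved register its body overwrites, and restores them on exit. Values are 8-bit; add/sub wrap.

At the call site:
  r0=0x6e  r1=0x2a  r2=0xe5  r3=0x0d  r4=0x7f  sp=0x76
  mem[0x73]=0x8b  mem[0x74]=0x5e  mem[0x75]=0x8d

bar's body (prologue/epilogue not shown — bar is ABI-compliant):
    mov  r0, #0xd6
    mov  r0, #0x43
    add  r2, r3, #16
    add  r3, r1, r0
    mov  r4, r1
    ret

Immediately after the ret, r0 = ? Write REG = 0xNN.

REG = 0x43

prologue: push r2 -> mem[0x75]=0xe5, sp=0x75
prologue: push r3 -> mem[0x74]=0x0d, sp=0x74
prologue: push r4 -> mem[0x73]=0x7f, sp=0x73
body[0] mov  r0, #0xd6 -> r0=0xd6
body[1] mov  r0, #0x43 -> r0=0x43
body[2] add  r2, r3, #16 -> r2=0x1d
body[3] add  r3, r1, r0 -> r3=0x6d
body[4] mov  r4, r1 -> r4=0x2a
epilogue: pop r4=0x7f, sp=0x74
epilogue: pop r3=0x0d, sp=0x75
epilogue: pop r2=0xe5, sp=0x76
r0 is caller-saved -> body value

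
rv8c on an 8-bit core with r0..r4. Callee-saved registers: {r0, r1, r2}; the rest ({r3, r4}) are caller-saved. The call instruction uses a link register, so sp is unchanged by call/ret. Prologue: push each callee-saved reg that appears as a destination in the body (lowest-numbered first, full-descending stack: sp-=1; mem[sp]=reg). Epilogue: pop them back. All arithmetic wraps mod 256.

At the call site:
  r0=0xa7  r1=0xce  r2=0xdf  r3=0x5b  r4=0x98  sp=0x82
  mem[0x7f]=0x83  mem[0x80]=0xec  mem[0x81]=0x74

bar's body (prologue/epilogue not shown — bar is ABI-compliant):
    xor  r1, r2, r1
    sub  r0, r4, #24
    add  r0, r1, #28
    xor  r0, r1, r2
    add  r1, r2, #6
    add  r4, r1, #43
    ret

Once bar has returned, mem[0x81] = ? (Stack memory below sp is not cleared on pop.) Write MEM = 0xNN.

MEM = 0xa7

prologue: push r0 -> mem[0x81]=0xa7, sp=0x81
prologue: push r1 -> mem[0x80]=0xce, sp=0x80
body[0] xor  r1, r2, r1 -> r1=0x11
body[1] sub  r0, r4, #24 -> r0=0x80
body[2] add  r0, r1, #28 -> r0=0x2d
body[3] xor  r0, r1, r2 -> r0=0xce
body[4] add  r1, r2, #6 -> r1=0xe5
body[5] add  r4, r1, #43 -> r4=0x10
epilogue: pop r1=0xce, sp=0x81
epilogue: pop r0=0xa7, sp=0x82
prologue pushed ['r0', 'r1'] at ['0x81', '0x80']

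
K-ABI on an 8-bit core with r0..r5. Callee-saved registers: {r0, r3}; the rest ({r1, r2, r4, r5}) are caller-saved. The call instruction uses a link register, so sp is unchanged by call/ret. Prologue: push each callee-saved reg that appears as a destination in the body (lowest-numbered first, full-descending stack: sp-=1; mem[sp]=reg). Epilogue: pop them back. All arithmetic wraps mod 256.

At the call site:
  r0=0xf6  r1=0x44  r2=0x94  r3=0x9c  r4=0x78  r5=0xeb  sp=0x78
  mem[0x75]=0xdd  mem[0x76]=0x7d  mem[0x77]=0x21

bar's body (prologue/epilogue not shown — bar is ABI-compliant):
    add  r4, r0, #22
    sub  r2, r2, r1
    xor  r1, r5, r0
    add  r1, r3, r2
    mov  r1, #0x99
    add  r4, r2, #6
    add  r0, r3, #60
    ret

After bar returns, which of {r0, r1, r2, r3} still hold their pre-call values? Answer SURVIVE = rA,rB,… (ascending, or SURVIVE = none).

SURVIVE = r0,r3

prologue: push r0 → mem[0x77]=0xf6, sp=0x77
body[0] add  r4, r0, #22 → r4=0x0c
body[1] sub  r2, r2, r1 → r2=0x50
body[2] xor  r1, r5, r0 → r1=0x1d
body[3] add  r1, r3, r2 → r1=0xec
body[4] mov  r1, #0x99 → r1=0x99
body[5] add  r4, r2, #6 → r4=0x56
body[6] add  r0, r3, #60 → r0=0xd8
epilogue: pop r0=0xf6, sp=0x78
r0: callee-saved, written=True
r1: caller-saved, written=True
r2: caller-saved, written=True
r3: callee-saved, written=False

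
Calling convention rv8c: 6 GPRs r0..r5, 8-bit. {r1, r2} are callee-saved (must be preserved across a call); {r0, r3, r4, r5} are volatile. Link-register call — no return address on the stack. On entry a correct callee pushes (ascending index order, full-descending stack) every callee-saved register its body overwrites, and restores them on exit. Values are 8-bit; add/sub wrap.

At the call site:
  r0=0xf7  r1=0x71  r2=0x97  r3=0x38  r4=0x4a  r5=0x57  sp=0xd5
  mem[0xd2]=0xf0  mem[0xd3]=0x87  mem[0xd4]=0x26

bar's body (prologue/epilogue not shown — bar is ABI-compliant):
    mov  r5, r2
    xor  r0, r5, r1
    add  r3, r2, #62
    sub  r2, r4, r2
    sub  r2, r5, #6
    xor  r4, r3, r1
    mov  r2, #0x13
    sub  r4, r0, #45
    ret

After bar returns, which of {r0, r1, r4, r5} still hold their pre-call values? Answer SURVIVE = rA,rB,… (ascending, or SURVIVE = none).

SURVIVE = r1

prologue: push r2 → mem[0xd4]=0x97, sp=0xd4
body[0] mov  r5, r2 → r5=0x97
body[1] xor  r0, r5, r1 → r0=0xe6
body[2] add  r3, r2, #62 → r3=0xd5
body[3] sub  r2, r4, r2 → r2=0xb3
body[4] sub  r2, r5, #6 → r2=0x91
body[5] xor  r4, r3, r1 → r4=0xa4
body[6] mov  r2, #0x13 → r2=0x13
body[7] sub  r4, r0, #45 → r4=0xb9
epilogue: pop r2=0x97, sp=0xd5
r0: caller-saved, written=True
r1: callee-saved, written=False
r4: caller-saved, written=True
r5: caller-saved, written=True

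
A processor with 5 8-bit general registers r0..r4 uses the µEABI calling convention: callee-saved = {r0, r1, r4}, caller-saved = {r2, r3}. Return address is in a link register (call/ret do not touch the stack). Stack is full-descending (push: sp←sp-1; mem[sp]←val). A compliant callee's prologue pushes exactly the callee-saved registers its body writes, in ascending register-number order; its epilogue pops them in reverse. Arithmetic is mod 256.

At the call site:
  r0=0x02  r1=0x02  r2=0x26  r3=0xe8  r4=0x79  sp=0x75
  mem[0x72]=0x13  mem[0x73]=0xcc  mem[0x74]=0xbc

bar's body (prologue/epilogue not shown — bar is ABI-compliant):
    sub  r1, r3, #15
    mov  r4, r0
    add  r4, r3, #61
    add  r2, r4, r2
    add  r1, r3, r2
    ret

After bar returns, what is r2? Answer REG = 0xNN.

REG = 0x4b

prologue: push r1 → mem[0x74]=0x02, sp=0x74
prologue: push r4 → mem[0x73]=0x79, sp=0x73
body[0] sub  r1, r3, #15 → r1=0xd9
body[1] mov  r4, r0 → r4=0x02
body[2] add  r4, r3, #61 → r4=0x25
body[3] add  r2, r4, r2 → r2=0x4b
body[4] add  r1, r3, r2 → r1=0x33
epilogue: pop r4=0x79, sp=0x74
epilogue: pop r1=0x02, sp=0x75
r2 is caller-saved → body value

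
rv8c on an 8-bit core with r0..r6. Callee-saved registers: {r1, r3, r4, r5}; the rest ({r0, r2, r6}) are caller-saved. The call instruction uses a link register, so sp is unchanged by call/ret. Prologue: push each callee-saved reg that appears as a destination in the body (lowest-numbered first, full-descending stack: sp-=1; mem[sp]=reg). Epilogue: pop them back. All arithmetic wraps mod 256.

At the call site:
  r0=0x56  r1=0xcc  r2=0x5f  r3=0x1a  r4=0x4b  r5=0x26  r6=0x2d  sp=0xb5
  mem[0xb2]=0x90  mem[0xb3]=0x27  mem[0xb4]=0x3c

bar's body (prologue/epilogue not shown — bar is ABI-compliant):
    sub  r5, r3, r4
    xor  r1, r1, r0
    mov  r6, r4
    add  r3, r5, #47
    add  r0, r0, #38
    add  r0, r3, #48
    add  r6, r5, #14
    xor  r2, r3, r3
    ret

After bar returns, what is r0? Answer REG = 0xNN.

prologue: push r1 → mem[0xb4]=0xcc, sp=0xb4
prologue: push r3 → mem[0xb3]=0x1a, sp=0xb3
prologue: push r5 → mem[0xb2]=0x26, sp=0xb2
body[0] sub  r5, r3, r4 → r5=0xcf
body[1] xor  r1, r1, r0 → r1=0x9a
body[2] mov  r6, r4 → r6=0x4b
body[3] add  r3, r5, #47 → r3=0xfe
body[4] add  r0, r0, #38 → r0=0x7c
body[5] add  r0, r3, #48 → r0=0x2e
body[6] add  r6, r5, #14 → r6=0xdd
body[7] xor  r2, r3, r3 → r2=0x00
epilogue: pop r5=0x26, sp=0xb3
epilogue: pop r3=0x1a, sp=0xb4
epilogue: pop r1=0xcc, sp=0xb5
r0 is caller-saved → body value

REG = 0x2e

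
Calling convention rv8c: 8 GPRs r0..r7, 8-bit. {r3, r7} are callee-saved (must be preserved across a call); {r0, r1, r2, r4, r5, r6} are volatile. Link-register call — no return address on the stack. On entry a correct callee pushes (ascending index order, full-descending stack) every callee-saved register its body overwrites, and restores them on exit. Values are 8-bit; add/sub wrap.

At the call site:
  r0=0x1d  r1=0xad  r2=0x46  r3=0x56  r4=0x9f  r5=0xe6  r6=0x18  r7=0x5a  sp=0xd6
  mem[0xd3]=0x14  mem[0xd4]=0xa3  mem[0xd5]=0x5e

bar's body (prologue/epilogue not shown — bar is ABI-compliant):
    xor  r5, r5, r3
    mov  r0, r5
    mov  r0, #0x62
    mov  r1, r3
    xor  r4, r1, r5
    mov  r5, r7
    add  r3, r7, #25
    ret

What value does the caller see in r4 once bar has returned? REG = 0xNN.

prologue: push r3 -> mem[0xd5]=0x56, sp=0xd5
body[0] xor  r5, r5, r3 -> r5=0xb0
body[1] mov  r0, r5 -> r0=0xb0
body[2] mov  r0, #0x62 -> r0=0x62
body[3] mov  r1, r3 -> r1=0x56
body[4] xor  r4, r1, r5 -> r4=0xe6
body[5] mov  r5, r7 -> r5=0x5a
body[6] add  r3, r7, #25 -> r3=0x73
epilogue: pop r3=0x56, sp=0xd6
r4 is caller-saved -> body value

REG = 0xe6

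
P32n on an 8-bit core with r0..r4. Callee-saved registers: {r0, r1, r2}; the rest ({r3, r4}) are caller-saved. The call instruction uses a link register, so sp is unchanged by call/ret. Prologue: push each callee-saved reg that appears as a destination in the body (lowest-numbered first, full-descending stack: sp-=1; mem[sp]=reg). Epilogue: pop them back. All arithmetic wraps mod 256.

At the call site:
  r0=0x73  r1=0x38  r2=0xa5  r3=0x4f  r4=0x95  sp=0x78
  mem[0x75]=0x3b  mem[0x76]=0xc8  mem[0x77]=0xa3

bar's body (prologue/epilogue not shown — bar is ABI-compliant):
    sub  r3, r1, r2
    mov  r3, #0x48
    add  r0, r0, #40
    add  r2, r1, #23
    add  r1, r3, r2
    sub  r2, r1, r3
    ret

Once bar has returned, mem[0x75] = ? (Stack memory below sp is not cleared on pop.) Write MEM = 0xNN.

prologue: push r0 → mem[0x77]=0x73, sp=0x77
prologue: push r1 → mem[0x76]=0x38, sp=0x76
prologue: push r2 → mem[0x75]=0xa5, sp=0x75
body[0] sub  r3, r1, r2 → r3=0x93
body[1] mov  r3, #0x48 → r3=0x48
body[2] add  r0, r0, #40 → r0=0x9b
body[3] add  r2, r1, #23 → r2=0x4f
body[4] add  r1, r3, r2 → r1=0x97
body[5] sub  r2, r1, r3 → r2=0x4f
epilogue: pop r2=0xa5, sp=0x76
epilogue: pop r1=0x38, sp=0x77
epilogue: pop r0=0x73, sp=0x78
prologue pushed ['r0', 'r1', 'r2'] at ['0x77', '0x76', '0x75']

MEM = 0xa5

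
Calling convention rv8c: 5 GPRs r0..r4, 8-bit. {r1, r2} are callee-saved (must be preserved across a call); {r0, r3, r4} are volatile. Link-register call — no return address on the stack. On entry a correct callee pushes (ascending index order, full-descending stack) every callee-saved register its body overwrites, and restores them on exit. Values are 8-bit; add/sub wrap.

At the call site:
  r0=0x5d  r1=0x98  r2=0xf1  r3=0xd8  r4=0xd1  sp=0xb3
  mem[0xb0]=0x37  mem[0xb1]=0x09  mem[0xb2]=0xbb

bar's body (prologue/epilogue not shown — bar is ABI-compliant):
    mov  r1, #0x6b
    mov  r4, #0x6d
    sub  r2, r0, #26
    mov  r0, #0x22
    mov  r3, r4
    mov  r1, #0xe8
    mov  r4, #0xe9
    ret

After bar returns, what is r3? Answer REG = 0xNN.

REG = 0x6d

prologue: push r1 → mem[0xb2]=0x98, sp=0xb2
prologue: push r2 → mem[0xb1]=0xf1, sp=0xb1
body[0] mov  r1, #0x6b → r1=0x6b
body[1] mov  r4, #0x6d → r4=0x6d
body[2] sub  r2, r0, #26 → r2=0x43
body[3] mov  r0, #0x22 → r0=0x22
body[4] mov  r3, r4 → r3=0x6d
body[5] mov  r1, #0xe8 → r1=0xe8
body[6] mov  r4, #0xe9 → r4=0xe9
epilogue: pop r2=0xf1, sp=0xb2
epilogue: pop r1=0x98, sp=0xb3
r3 is caller-saved → body value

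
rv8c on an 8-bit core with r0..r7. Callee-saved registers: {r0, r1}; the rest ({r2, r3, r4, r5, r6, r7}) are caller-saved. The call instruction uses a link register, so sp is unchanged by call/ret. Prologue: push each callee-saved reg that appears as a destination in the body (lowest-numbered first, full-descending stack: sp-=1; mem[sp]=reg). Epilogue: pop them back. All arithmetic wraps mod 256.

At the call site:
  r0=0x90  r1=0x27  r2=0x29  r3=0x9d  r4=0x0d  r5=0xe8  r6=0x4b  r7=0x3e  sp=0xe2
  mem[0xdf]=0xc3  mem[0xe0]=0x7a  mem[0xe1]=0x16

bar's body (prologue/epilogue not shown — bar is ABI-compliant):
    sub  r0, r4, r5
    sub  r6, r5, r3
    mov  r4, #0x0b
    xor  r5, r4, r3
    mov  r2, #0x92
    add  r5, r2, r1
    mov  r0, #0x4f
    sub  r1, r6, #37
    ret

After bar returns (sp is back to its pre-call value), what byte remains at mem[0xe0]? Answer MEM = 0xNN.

MEM = 0x27

prologue: push r0 -> mem[0xe1]=0x90, sp=0xe1
prologue: push r1 -> mem[0xe0]=0x27, sp=0xe0
body[0] sub  r0, r4, r5 -> r0=0x25
body[1] sub  r6, r5, r3 -> r6=0x4b
body[2] mov  r4, #0x0b -> r4=0x0b
body[3] xor  r5, r4, r3 -> r5=0x96
body[4] mov  r2, #0x92 -> r2=0x92
body[5] add  r5, r2, r1 -> r5=0xb9
body[6] mov  r0, #0x4f -> r0=0x4f
body[7] sub  r1, r6, #37 -> r1=0x26
epilogue: pop r1=0x27, sp=0xe1
epilogue: pop r0=0x90, sp=0xe2
prologue pushed ['r0', 'r1'] at ['0xe1', '0xe0']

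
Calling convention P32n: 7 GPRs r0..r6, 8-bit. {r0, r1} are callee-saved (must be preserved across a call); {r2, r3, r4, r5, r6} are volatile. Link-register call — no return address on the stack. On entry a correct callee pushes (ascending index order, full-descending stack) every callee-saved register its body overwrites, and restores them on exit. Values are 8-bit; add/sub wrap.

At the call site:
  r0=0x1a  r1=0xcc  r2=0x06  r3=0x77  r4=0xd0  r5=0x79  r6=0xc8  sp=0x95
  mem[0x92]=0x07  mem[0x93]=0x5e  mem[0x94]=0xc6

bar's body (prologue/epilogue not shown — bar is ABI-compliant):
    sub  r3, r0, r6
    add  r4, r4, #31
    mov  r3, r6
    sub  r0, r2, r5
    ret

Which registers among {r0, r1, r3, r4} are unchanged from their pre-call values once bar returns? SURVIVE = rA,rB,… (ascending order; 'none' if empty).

prologue: push r0 -> mem[0x94]=0x1a, sp=0x94
body[0] sub  r3, r0, r6 -> r3=0x52
body[1] add  r4, r4, #31 -> r4=0xef
body[2] mov  r3, r6 -> r3=0xc8
body[3] sub  r0, r2, r5 -> r0=0x8d
epilogue: pop r0=0x1a, sp=0x95
r0: callee-saved, written=True
r1: callee-saved, written=False
r3: caller-saved, written=True
r4: caller-saved, written=True

SURVIVE = r0,r1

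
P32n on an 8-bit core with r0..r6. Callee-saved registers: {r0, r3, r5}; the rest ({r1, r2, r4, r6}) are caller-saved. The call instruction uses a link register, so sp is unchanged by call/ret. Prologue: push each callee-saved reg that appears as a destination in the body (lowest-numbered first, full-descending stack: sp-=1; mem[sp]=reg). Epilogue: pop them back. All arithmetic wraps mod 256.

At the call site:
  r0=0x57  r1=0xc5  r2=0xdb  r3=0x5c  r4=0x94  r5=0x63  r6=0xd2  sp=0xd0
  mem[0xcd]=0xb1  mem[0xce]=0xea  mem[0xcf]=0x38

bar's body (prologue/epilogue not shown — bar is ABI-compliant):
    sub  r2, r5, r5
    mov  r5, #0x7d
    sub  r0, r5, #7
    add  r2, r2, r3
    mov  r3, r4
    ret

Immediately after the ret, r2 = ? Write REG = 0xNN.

REG = 0x5c

prologue: push r0 -> mem[0xcf]=0x57, sp=0xcf
prologue: push r3 -> mem[0xce]=0x5c, sp=0xce
prologue: push r5 -> mem[0xcd]=0x63, sp=0xcd
body[0] sub  r2, r5, r5 -> r2=0x00
body[1] mov  r5, #0x7d -> r5=0x7d
body[2] sub  r0, r5, #7 -> r0=0x76
body[3] add  r2, r2, r3 -> r2=0x5c
body[4] mov  r3, r4 -> r3=0x94
epilogue: pop r5=0x63, sp=0xce
epilogue: pop r3=0x5c, sp=0xcf
epilogue: pop r0=0x57, sp=0xd0
r2 is caller-saved -> body value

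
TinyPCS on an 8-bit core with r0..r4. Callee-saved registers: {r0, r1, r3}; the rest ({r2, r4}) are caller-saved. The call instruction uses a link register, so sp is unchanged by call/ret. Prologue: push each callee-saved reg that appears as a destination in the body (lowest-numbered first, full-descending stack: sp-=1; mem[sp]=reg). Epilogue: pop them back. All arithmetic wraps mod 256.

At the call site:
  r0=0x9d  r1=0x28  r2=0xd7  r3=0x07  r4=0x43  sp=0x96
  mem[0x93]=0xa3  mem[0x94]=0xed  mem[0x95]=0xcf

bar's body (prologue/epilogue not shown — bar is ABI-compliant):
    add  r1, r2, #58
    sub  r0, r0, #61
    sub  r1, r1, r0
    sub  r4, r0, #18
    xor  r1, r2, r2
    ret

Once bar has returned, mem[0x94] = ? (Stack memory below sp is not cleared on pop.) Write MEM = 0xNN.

MEM = 0x28

prologue: push r0 → mem[0x95]=0x9d, sp=0x95
prologue: push r1 → mem[0x94]=0x28, sp=0x94
body[0] add  r1, r2, #58 → r1=0x11
body[1] sub  r0, r0, #61 → r0=0x60
body[2] sub  r1, r1, r0 → r1=0xb1
body[3] sub  r4, r0, #18 → r4=0x4e
body[4] xor  r1, r2, r2 → r1=0x00
epilogue: pop r1=0x28, sp=0x95
epilogue: pop r0=0x9d, sp=0x96
prologue pushed ['r0', 'r1'] at ['0x95', '0x94']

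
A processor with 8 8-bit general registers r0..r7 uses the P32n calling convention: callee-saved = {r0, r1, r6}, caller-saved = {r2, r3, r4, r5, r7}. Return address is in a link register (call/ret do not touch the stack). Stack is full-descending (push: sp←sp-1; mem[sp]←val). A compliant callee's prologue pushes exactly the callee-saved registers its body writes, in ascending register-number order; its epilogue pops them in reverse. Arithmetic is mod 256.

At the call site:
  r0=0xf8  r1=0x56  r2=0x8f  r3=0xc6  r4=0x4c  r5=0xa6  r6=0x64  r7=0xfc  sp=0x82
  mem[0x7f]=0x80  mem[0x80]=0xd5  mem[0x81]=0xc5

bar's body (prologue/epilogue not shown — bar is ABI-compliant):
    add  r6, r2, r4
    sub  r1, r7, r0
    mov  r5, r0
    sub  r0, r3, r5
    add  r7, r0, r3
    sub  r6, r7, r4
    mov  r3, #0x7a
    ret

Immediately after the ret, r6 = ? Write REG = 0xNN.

REG = 0x64

prologue: push r0 -> mem[0x81]=0xf8, sp=0x81
prologue: push r1 -> mem[0x80]=0x56, sp=0x80
prologue: push r6 -> mem[0x7f]=0x64, sp=0x7f
body[0] add  r6, r2, r4 -> r6=0xdb
body[1] sub  r1, r7, r0 -> r1=0x04
body[2] mov  r5, r0 -> r5=0xf8
body[3] sub  r0, r3, r5 -> r0=0xce
body[4] add  r7, r0, r3 -> r7=0x94
body[5] sub  r6, r7, r4 -> r6=0x48
body[6] mov  r3, #0x7a -> r3=0x7a
epilogue: pop r6=0x64, sp=0x80
epilogue: pop r1=0x56, sp=0x81
epilogue: pop r0=0xf8, sp=0x82
r6 is callee-saved -> restored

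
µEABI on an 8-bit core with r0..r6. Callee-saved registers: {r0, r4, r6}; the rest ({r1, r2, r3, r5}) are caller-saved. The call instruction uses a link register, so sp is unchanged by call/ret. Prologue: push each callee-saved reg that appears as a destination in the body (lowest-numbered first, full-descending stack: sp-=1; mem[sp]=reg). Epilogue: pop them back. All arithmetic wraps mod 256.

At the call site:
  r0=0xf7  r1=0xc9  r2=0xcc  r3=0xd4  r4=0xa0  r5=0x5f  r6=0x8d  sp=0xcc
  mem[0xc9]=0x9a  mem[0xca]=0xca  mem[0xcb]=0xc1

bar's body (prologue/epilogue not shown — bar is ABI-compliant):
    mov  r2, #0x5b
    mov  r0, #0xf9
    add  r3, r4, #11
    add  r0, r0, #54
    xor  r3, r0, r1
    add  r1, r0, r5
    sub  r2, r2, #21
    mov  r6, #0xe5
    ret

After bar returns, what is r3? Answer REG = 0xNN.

prologue: push r0 → mem[0xcb]=0xf7, sp=0xcb
prologue: push r6 → mem[0xca]=0x8d, sp=0xca
body[0] mov  r2, #0x5b → r2=0x5b
body[1] mov  r0, #0xf9 → r0=0xf9
body[2] add  r3, r4, #11 → r3=0xab
body[3] add  r0, r0, #54 → r0=0x2f
body[4] xor  r3, r0, r1 → r3=0xe6
body[5] add  r1, r0, r5 → r1=0x8e
body[6] sub  r2, r2, #21 → r2=0x46
body[7] mov  r6, #0xe5 → r6=0xe5
epilogue: pop r6=0x8d, sp=0xcb
epilogue: pop r0=0xf7, sp=0xcc
r3 is caller-saved → body value

REG = 0xe6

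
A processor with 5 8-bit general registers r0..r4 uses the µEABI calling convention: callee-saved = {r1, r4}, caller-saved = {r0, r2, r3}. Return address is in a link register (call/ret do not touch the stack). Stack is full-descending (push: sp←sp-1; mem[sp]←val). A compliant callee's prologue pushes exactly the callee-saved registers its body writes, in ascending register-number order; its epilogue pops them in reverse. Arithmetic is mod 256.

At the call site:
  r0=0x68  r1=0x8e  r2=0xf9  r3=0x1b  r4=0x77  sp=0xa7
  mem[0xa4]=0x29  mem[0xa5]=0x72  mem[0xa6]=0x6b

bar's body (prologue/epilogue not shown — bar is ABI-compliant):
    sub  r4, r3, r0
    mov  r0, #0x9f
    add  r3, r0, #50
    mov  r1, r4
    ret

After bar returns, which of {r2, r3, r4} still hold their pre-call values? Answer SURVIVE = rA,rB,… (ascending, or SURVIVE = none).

SURVIVE = r2,r4

prologue: push r1 -> mem[0xa6]=0x8e, sp=0xa6
prologue: push r4 -> mem[0xa5]=0x77, sp=0xa5
body[0] sub  r4, r3, r0 -> r4=0xb3
body[1] mov  r0, #0x9f -> r0=0x9f
body[2] add  r3, r0, #50 -> r3=0xd1
body[3] mov  r1, r4 -> r1=0xb3
epilogue: pop r4=0x77, sp=0xa6
epilogue: pop r1=0x8e, sp=0xa7
r2: caller-saved, written=False
r3: caller-saved, written=True
r4: callee-saved, written=True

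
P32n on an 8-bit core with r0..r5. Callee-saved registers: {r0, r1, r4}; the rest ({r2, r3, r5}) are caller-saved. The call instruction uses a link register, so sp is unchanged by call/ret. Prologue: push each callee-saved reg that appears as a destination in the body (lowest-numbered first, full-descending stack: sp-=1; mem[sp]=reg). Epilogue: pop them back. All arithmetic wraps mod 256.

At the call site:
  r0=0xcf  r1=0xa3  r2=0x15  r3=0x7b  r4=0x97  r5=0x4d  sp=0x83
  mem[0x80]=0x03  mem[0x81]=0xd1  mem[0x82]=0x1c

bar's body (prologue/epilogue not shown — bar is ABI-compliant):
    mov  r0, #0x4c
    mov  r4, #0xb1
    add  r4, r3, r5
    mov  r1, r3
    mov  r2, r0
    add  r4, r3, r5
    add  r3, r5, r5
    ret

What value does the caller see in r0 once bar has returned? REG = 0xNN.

REG = 0xcf

prologue: push r0 → mem[0x82]=0xcf, sp=0x82
prologue: push r1 → mem[0x81]=0xa3, sp=0x81
prologue: push r4 → mem[0x80]=0x97, sp=0x80
body[0] mov  r0, #0x4c → r0=0x4c
body[1] mov  r4, #0xb1 → r4=0xb1
body[2] add  r4, r3, r5 → r4=0xc8
body[3] mov  r1, r3 → r1=0x7b
body[4] mov  r2, r0 → r2=0x4c
body[5] add  r4, r3, r5 → r4=0xc8
body[6] add  r3, r5, r5 → r3=0x9a
epilogue: pop r4=0x97, sp=0x81
epilogue: pop r1=0xa3, sp=0x82
epilogue: pop r0=0xcf, sp=0x83
r0 is callee-saved → restored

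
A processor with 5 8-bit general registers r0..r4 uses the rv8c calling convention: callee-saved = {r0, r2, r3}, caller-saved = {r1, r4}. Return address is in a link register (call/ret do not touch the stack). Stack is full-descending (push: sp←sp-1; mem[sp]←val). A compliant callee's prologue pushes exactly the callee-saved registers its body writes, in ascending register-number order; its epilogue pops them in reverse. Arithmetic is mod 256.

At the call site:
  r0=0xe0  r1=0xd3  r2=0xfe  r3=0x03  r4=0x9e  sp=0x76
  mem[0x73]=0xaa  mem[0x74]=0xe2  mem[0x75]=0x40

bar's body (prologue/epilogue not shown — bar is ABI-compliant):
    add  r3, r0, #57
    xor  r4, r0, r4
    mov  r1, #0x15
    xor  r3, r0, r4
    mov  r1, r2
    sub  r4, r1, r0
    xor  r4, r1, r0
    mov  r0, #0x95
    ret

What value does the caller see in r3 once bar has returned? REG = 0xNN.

prologue: push r0 -> mem[0x75]=0xe0, sp=0x75
prologue: push r3 -> mem[0x74]=0x03, sp=0x74
body[0] add  r3, r0, #57 -> r3=0x19
body[1] xor  r4, r0, r4 -> r4=0x7e
body[2] mov  r1, #0x15 -> r1=0x15
body[3] xor  r3, r0, r4 -> r3=0x9e
body[4] mov  r1, r2 -> r1=0xfe
body[5] sub  r4, r1, r0 -> r4=0x1e
body[6] xor  r4, r1, r0 -> r4=0x1e
body[7] mov  r0, #0x95 -> r0=0x95
epilogue: pop r3=0x03, sp=0x75
epilogue: pop r0=0xe0, sp=0x76
r3 is callee-saved -> restored

REG = 0x03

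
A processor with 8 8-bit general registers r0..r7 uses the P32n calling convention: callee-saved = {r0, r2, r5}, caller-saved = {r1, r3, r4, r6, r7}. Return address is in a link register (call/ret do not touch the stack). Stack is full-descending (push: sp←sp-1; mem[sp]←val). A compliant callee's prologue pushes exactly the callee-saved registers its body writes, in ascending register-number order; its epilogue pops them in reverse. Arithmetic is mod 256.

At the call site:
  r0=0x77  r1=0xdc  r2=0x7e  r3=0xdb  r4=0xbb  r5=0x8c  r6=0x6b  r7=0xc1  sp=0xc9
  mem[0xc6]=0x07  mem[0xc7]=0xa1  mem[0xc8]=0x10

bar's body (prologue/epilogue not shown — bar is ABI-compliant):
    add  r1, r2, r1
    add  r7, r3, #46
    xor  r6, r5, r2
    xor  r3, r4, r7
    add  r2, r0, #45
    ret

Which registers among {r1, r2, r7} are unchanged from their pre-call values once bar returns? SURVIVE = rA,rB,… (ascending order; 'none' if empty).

SURVIVE = r2

prologue: push r2 → mem[0xc8]=0x7e, sp=0xc8
body[0] add  r1, r2, r1 → r1=0x5a
body[1] add  r7, r3, #46 → r7=0x09
body[2] xor  r6, r5, r2 → r6=0xf2
body[3] xor  r3, r4, r7 → r3=0xb2
body[4] add  r2, r0, #45 → r2=0xa4
epilogue: pop r2=0x7e, sp=0xc9
r1: caller-saved, written=True
r2: callee-saved, written=True
r7: caller-saved, written=True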